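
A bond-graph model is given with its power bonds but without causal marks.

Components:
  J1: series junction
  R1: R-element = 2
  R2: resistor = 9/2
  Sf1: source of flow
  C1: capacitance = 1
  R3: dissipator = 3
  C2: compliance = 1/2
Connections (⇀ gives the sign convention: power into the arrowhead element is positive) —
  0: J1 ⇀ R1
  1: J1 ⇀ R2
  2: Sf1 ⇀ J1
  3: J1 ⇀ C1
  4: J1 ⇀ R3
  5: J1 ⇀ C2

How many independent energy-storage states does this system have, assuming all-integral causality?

#2 stroke→Sf1  (Sf1 fixes flow; stroke at Sf1)
#0 stroke→J1  (J1: bond 2 brought flow, rest push out)
#1 stroke→J1  (1-jn J1 has f-setter on 2)
#3 stroke→J1  (J1 flow already set via bond 2)
#4 stroke→J1  (1-jn J1 has f-setter on 2)
#5 stroke→J1  (J1: bond 2 brought flow, rest push out)

2  (C1, C2 all integral)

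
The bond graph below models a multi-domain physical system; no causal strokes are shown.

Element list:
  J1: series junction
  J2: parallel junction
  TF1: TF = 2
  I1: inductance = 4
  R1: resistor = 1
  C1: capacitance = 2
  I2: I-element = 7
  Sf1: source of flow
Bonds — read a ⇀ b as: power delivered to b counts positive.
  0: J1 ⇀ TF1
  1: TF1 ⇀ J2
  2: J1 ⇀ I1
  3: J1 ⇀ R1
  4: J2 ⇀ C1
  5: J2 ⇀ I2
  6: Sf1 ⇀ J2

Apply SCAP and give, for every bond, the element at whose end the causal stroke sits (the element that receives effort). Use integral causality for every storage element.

bond 6 →Sf1  (Sf1 fixes flow; stroke at Sf1)
bond 2 →I1  (I1 outputs flow p/I1)
bond 0 →J1  (common-f at J1 fixed by 2)
bond 3 →J1  (1-jn J1 has f-setter on 2)
bond 1 →TF1  (TF TF1: opposite of bond 0)
bond 4 →J2  (C1 outputs effort q/C1)
bond 5 →I2  (J2: bond 4 brought effort, rest push out)

#0 |J1
#1 |TF1
#2 |I1
#3 |J1
#4 |J2
#5 |I2
#6 |Sf1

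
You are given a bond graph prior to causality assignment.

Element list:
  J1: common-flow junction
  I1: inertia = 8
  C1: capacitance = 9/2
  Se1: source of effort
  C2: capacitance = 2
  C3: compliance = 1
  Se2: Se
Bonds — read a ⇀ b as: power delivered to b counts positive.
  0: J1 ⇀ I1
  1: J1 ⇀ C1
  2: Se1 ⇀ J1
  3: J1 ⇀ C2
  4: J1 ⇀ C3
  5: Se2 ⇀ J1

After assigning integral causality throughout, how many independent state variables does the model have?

4  (C1, C2, C3, I1 all integral)

b2 stroke→J1  (Se1 (Se) sets effort on bond)
b5 stroke→J1  (Se2 (Se) sets effort on bond)
b0 stroke→I1  (I1: I, integral causality)
b1 stroke→J1  (common-f at J1 fixed by 0)
b3 stroke→J1  (J1: bond 0 brought flow, rest push out)
b4 stroke→J1  (common-f at J1 fixed by 0)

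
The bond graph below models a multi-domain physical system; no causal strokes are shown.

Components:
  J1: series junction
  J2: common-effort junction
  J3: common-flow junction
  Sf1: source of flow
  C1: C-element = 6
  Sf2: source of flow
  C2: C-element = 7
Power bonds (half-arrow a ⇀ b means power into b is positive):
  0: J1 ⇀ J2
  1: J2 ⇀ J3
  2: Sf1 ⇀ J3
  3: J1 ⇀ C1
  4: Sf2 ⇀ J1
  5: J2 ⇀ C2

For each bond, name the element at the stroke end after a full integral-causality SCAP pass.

β2 |Sf1  (Sf1 (Sf) sets flow on bond)
β4 |Sf2  (Sf2 (Sf) sets flow on bond)
β0 |J1  (J1 flow already set via bond 4)
β3 |J1  (common-f at J1 fixed by 4)
β1 |J3  (common-f at J3 fixed by 2)
β5 |J2  (J2 needs exactly one e-in)

b0 |J1
b1 |J3
b2 |Sf1
b3 |J1
b4 |Sf2
b5 |J2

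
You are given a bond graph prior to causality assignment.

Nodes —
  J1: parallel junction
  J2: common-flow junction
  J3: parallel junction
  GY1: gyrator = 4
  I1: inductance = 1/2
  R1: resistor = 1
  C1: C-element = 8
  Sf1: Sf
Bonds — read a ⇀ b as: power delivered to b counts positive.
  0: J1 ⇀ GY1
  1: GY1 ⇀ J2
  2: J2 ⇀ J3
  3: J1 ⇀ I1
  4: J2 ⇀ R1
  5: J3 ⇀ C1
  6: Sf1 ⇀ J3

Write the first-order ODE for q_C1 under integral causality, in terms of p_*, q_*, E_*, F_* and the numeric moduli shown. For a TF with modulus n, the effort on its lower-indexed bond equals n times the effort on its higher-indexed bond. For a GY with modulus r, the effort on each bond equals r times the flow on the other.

dq_C1/dt = F_Sf1 - 8*p_I1 - q_C1/8

b6 stroke at Sf1  (source Sf1 imposes f)
b3 stroke at I1  (I1: I, integral causality)
b0 stroke at J1  (J1: last free bond brings effort in)
b1 stroke at J2  (GY GY1: same side as bond 0)
b5 stroke at J3  (prefer integral on C1)
b2 stroke at J2  (0-jn J3 has e-setter on 5)
b4 stroke at R1  (J2 needs exactly one f-in)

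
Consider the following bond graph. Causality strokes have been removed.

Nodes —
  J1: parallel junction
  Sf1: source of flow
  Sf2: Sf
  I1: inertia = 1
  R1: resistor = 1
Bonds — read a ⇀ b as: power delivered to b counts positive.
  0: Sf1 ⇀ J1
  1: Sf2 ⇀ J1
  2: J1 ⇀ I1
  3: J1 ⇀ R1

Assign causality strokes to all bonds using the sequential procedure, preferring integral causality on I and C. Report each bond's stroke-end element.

bond 0 stroke at Sf1  (source Sf1 imposes f)
bond 1 stroke at Sf2  (Sf2 (Sf) sets flow on bond)
bond 2 stroke at I1  (prefer integral on I1)
bond 3 stroke at J1  (only one effort-in slot at J1)

β0 →Sf1
β1 →Sf2
β2 →I1
β3 →J1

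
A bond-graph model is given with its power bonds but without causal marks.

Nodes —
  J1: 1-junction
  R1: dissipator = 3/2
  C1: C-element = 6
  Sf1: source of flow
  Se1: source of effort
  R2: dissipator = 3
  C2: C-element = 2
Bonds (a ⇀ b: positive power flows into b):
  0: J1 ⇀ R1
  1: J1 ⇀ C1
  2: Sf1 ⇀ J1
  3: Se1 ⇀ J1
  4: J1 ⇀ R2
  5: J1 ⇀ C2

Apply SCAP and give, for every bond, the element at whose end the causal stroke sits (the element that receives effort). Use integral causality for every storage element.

bond 2 →Sf1  (Sf1 fixes flow; stroke at Sf1)
bond 3 →J1  (Se1: effort source, stroke at far end)
bond 0 →J1  (J1: bond 2 brought flow, rest push out)
bond 1 →J1  (1-jn J1 has f-setter on 2)
bond 4 →J1  (1-jn J1 has f-setter on 2)
bond 5 →J1  (common-f at J1 fixed by 2)

#0 |J1
#1 |J1
#2 |Sf1
#3 |J1
#4 |J1
#5 |J1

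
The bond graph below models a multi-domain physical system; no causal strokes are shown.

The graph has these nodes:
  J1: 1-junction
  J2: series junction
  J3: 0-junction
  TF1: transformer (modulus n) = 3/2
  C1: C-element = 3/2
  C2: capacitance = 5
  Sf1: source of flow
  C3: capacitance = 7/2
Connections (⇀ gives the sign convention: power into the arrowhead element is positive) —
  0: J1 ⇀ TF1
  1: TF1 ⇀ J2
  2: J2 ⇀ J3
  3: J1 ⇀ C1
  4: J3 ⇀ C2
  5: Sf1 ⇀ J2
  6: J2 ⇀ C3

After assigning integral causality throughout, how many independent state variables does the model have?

3  (C1, C2, C3 all integral)

β5 |Sf1  (source Sf1 imposes f)
β1 |J2  (J2: bond 5 brought flow, rest push out)
β2 |J2  (common-f at J2 fixed by 5)
β6 |J2  (common-f at J2 fixed by 5)
β4 |J3  (closing 0-jn rule on J3)
β0 |TF1  (TF1 one-in-one-out from 1)
β3 |J1  (1-jn J1 has f-setter on 0)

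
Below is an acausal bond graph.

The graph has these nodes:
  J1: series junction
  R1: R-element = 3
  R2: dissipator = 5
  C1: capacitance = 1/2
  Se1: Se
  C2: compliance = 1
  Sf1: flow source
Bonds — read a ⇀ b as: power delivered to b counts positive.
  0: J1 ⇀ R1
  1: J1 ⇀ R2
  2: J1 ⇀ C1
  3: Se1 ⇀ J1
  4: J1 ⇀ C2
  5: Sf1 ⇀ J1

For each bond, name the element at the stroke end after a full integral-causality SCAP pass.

bond 0 stroke at J1
bond 1 stroke at J1
bond 2 stroke at J1
bond 3 stroke at J1
bond 4 stroke at J1
bond 5 stroke at Sf1

β3 stroke→J1  (source Se1 imposes e)
β5 stroke→Sf1  (Sf1 (Sf) sets flow on bond)
β0 stroke→J1  (common-f at J1 fixed by 5)
β1 stroke→J1  (J1: bond 5 brought flow, rest push out)
β2 stroke→J1  (J1: bond 5 brought flow, rest push out)
β4 stroke→J1  (J1: bond 5 brought flow, rest push out)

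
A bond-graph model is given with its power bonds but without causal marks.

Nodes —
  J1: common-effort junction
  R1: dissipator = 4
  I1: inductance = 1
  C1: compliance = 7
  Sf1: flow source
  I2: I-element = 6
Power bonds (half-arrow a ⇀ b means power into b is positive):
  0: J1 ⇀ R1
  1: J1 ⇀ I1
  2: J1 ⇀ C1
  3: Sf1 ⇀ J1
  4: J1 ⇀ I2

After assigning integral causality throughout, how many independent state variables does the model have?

3  (C1, I1, I2 all integral)

β3 →Sf1  (Sf1: flow source, stroke at near end)
β1 →I1  (I1 integral (f out))
β2 →J1  (prefer integral on C1)
β0 →R1  (J1 effort already set via bond 2)
β4 →I2  (J1: bond 2 brought effort, rest push out)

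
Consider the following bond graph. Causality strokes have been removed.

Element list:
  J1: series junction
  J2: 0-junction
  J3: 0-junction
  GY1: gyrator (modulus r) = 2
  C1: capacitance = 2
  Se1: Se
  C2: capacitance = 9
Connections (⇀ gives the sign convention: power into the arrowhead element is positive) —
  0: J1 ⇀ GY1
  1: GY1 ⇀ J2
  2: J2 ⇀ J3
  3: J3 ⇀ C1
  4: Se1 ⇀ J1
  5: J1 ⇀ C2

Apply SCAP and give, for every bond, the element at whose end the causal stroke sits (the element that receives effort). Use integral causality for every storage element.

bond 4 stroke→J1  (source Se1 imposes e)
bond 3 stroke→J3  (C1: C, integral causality)
bond 2 stroke→J2  (common-e at J3 fixed by 3)
bond 1 stroke→GY1  (0-jn J2 has e-setter on 2)
bond 0 stroke→GY1  (GY GY1: same side as bond 1)
bond 5 stroke→J1  (J1 flow already set via bond 0)

b0 stroke at GY1
b1 stroke at GY1
b2 stroke at J2
b3 stroke at J3
b4 stroke at J1
b5 stroke at J1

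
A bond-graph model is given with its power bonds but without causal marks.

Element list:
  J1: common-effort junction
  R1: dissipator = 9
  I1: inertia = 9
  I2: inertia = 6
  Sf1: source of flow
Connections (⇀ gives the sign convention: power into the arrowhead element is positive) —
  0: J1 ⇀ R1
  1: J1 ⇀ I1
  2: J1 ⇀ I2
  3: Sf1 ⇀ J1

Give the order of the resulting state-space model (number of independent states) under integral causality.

#3 stroke→Sf1  (Sf1 fixes flow; stroke at Sf1)
#1 stroke→I1  (I1: I, integral causality)
#2 stroke→I2  (I2 outputs flow p/I2)
#0 stroke→J1  (closing 0-jn rule on J1)

2  (I1, I2 all integral)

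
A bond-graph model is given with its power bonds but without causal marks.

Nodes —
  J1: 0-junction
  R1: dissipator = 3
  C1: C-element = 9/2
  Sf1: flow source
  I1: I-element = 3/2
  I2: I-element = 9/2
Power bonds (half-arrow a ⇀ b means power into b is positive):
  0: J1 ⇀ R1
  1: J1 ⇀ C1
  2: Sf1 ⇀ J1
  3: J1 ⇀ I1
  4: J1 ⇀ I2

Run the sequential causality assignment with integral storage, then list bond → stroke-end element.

b0 →R1
b1 →J1
b2 →Sf1
b3 →I1
b4 →I2

bond 2 →Sf1  (source Sf1 imposes f)
bond 1 →J1  (C1 integral (e out))
bond 0 →R1  (J1 effort already set via bond 1)
bond 3 →I1  (common-e at J1 fixed by 1)
bond 4 →I2  (0-jn J1 has e-setter on 1)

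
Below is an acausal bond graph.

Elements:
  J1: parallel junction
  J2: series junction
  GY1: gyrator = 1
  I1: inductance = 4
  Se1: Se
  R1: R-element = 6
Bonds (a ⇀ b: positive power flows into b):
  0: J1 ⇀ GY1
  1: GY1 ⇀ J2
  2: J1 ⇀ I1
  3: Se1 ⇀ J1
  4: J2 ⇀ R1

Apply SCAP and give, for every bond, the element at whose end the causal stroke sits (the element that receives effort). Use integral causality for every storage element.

b3 |J1  (Se1 fixes effort; stroke away)
b0 |GY1  (J1 effort already set via bond 3)
b2 |I1  (common-e at J1 fixed by 3)
b1 |GY1  (GY1 both-in/both-out from 0)
b4 |J2  (common-f at J2 fixed by 1)

b0 |GY1
b1 |GY1
b2 |I1
b3 |J1
b4 |J2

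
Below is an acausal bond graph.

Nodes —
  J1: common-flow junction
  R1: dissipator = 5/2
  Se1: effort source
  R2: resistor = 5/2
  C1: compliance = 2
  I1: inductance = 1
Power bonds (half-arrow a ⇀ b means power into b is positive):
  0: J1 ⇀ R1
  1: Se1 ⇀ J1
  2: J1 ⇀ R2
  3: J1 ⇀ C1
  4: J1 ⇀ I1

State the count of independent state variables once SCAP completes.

2  (C1, I1 all integral)

bond 1 stroke→J1  (source Se1 imposes e)
bond 3 stroke→J1  (C1 outputs effort q/C1)
bond 4 stroke→I1  (prefer integral on I1)
bond 0 stroke→J1  (1-jn J1 has f-setter on 4)
bond 2 stroke→J1  (1-jn J1 has f-setter on 4)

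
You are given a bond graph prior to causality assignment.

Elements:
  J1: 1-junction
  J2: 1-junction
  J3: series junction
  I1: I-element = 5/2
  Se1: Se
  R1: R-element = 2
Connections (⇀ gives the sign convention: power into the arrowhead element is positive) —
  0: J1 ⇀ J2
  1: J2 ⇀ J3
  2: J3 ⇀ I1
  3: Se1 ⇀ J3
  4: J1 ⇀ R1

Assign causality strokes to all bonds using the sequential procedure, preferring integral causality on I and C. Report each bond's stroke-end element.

bond 3 |J3  (Se1 (Se) sets effort on bond)
bond 2 |I1  (prefer integral on I1)
bond 1 |J3  (1-jn J3 has f-setter on 2)
bond 0 |J2  (1-jn J2 has f-setter on 1)
bond 4 |J1  (1-jn J1 has f-setter on 0)

#0 stroke at J2
#1 stroke at J3
#2 stroke at I1
#3 stroke at J3
#4 stroke at J1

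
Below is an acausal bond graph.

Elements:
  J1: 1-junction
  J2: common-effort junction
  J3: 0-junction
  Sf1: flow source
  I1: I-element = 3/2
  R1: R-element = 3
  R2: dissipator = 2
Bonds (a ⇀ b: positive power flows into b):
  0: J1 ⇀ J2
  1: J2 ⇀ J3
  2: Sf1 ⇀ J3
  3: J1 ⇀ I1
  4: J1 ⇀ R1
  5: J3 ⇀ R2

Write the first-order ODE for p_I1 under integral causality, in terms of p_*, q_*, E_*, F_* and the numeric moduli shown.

b2 |Sf1  (Sf1: flow source, stroke at near end)
b3 |I1  (I1 outputs flow p/I1)
b0 |J1  (J1 flow already set via bond 3)
b4 |J1  (J1: bond 3 brought flow, rest push out)
b1 |J2  (J2 needs exactly one e-in)
b5 |J3  (J3 needs exactly one e-in)

dp_I1/dt = -2*F_Sf1 - 10*p_I1/3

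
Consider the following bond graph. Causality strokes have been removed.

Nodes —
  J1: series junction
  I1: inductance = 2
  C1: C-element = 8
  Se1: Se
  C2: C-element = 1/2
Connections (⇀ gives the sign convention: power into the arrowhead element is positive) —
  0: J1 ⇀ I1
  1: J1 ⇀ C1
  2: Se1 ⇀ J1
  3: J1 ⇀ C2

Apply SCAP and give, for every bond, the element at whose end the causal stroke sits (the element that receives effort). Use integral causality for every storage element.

β0 |I1
β1 |J1
β2 |J1
β3 |J1

b2 →J1  (Se1 (Se) sets effort on bond)
b0 →I1  (prefer integral on I1)
b1 →J1  (J1: bond 0 brought flow, rest push out)
b3 →J1  (common-f at J1 fixed by 0)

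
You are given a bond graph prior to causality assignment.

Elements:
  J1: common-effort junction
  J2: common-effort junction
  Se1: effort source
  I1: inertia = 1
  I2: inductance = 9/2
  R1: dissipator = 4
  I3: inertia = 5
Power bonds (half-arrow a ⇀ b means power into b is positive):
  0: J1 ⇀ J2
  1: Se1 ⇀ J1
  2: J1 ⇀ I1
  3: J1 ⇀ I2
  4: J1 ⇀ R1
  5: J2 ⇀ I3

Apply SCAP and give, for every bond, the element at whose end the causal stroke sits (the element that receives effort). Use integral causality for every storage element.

bond 0 →J2
bond 1 →J1
bond 2 →I1
bond 3 →I2
bond 4 →R1
bond 5 →I3

bond 1 stroke→J1  (source Se1 imposes e)
bond 0 stroke→J2  (common-e at J1 fixed by 1)
bond 2 stroke→I1  (0-jn J1 has e-setter on 1)
bond 3 stroke→I2  (J1: bond 1 brought effort, rest push out)
bond 4 stroke→R1  (0-jn J1 has e-setter on 1)
bond 5 stroke→I3  (0-jn J2 has e-setter on 0)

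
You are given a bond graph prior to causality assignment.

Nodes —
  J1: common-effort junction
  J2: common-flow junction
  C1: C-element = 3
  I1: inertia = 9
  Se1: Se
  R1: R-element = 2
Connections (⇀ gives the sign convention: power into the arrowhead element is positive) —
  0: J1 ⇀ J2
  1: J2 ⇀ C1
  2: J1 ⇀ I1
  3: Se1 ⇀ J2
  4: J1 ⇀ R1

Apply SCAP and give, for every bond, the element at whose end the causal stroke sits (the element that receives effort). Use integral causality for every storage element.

b0 stroke at J1
b1 stroke at J2
b2 stroke at I1
b3 stroke at J2
b4 stroke at R1

#3 stroke→J2  (source Se1 imposes e)
#1 stroke→J2  (C1 outputs effort q/C1)
#0 stroke→J1  (closing 1-jn rule on J2)
#2 stroke→I1  (J1 effort already set via bond 0)
#4 stroke→R1  (0-jn J1 has e-setter on 0)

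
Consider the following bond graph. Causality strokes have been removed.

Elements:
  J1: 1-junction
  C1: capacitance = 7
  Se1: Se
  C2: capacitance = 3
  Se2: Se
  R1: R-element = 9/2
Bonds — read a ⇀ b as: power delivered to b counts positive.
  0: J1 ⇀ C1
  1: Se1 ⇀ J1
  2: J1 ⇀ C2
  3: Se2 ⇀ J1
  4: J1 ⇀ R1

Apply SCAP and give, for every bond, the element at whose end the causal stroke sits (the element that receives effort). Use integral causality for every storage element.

b1 stroke at J1  (Se1 (Se) sets effort on bond)
b3 stroke at J1  (Se2 (Se) sets effort on bond)
b0 stroke at J1  (prefer integral on C1)
b2 stroke at J1  (C2 outputs effort q/C2)
b4 stroke at R1  (J1: last free bond brings flow in)

β0 →J1
β1 →J1
β2 →J1
β3 →J1
β4 →R1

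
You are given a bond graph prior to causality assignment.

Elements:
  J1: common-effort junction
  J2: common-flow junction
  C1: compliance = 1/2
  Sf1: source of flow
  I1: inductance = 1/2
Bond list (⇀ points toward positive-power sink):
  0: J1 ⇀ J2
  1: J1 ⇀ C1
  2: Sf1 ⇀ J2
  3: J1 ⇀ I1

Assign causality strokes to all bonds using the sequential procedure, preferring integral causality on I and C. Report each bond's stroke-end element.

β0 stroke at J2
β1 stroke at J1
β2 stroke at Sf1
β3 stroke at I1

bond 2 stroke at Sf1  (source Sf1 imposes f)
bond 0 stroke at J2  (J2: bond 2 brought flow, rest push out)
bond 1 stroke at J1  (C1 outputs effort q/C1)
bond 3 stroke at I1  (J1: bond 1 brought effort, rest push out)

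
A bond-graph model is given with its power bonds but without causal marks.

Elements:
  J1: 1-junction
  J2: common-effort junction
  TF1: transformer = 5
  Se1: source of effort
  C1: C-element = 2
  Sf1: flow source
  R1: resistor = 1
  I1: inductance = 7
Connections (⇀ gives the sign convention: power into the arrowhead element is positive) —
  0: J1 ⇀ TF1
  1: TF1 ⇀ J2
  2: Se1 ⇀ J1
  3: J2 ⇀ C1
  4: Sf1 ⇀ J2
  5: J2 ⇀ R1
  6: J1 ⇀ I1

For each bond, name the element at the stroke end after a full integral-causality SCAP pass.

β0 stroke→J1
β1 stroke→TF1
β2 stroke→J1
β3 stroke→J2
β4 stroke→Sf1
β5 stroke→R1
β6 stroke→I1

#2 stroke at J1  (Se1: effort source, stroke at far end)
#4 stroke at Sf1  (Sf1: flow source, stroke at near end)
#3 stroke at J2  (C1 outputs effort q/C1)
#1 stroke at TF1  (0-jn J2 has e-setter on 3)
#5 stroke at R1  (J2: bond 3 brought effort, rest push out)
#0 stroke at J1  (through TF1, causality passes straight; one stroke at TF1)
#6 stroke at I1  (J1 needs exactly one f-in)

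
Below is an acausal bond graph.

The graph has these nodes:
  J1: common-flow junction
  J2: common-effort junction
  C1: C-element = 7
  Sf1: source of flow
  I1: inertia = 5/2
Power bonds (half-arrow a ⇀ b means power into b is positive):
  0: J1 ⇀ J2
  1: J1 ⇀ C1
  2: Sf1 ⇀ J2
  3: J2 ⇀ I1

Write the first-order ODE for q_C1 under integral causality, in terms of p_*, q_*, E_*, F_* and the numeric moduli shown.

#2 |Sf1  (Sf1: flow source, stroke at near end)
#1 |J1  (C1 integral (e out))
#0 |J2  (J1: last free bond brings flow in)
#3 |I1  (J2: bond 0 brought effort, rest push out)

dq_C1/dt = -F_Sf1 + 2*p_I1/5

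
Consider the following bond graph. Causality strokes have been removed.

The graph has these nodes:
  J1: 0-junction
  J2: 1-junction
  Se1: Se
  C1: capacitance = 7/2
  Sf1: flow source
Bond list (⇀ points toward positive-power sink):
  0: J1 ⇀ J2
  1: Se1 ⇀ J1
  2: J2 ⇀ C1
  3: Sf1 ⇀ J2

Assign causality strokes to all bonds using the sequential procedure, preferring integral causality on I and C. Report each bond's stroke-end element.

b0 |J2
b1 |J1
b2 |J2
b3 |Sf1

b1 stroke at J1  (Se1 fixes effort; stroke away)
b3 stroke at Sf1  (source Sf1 imposes f)
b0 stroke at J2  (0-jn J1 has e-setter on 1)
b2 stroke at J2  (J2 flow already set via bond 3)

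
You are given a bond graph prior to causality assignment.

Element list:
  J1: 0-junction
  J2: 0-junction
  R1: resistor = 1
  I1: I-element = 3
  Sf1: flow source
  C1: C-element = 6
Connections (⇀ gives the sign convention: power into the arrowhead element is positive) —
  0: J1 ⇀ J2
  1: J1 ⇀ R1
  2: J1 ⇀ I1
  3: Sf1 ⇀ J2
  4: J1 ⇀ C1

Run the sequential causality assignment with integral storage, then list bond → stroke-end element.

b0 |J2
b1 |R1
b2 |I1
b3 |Sf1
b4 |J1

b3 stroke→Sf1  (Sf1: flow source, stroke at near end)
b0 stroke→J2  (J2 needs exactly one e-in)
b2 stroke→I1  (I1 outputs flow p/I1)
b4 stroke→J1  (C1 integral (e out))
b1 stroke→R1  (J1 effort already set via bond 4)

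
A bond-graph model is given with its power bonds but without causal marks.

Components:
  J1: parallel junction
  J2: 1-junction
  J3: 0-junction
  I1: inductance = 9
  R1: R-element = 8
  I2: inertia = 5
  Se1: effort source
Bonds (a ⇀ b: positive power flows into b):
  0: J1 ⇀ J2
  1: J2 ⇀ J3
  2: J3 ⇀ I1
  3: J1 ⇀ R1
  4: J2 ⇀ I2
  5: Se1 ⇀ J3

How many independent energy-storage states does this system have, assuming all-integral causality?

2  (I1, I2 all integral)

b5 →J3  (Se1 (Se) sets effort on bond)
b1 →J2  (0-jn J3 has e-setter on 5)
b2 →I1  (J3 effort already set via bond 5)
b4 →I2  (I2 integral (f out))
b0 →J2  (J2 flow already set via bond 4)
b3 →J1  (J1 needs exactly one e-in)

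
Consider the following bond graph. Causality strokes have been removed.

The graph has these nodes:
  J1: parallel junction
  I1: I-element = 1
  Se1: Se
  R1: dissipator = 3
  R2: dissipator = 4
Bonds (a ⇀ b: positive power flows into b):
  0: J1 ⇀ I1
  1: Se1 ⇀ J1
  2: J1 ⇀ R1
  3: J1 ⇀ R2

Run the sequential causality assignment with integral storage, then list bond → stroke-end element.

b1 →J1  (Se1: effort source, stroke at far end)
b0 →I1  (common-e at J1 fixed by 1)
b2 →R1  (0-jn J1 has e-setter on 1)
b3 →R2  (common-e at J1 fixed by 1)

bond 0 stroke at I1
bond 1 stroke at J1
bond 2 stroke at R1
bond 3 stroke at R2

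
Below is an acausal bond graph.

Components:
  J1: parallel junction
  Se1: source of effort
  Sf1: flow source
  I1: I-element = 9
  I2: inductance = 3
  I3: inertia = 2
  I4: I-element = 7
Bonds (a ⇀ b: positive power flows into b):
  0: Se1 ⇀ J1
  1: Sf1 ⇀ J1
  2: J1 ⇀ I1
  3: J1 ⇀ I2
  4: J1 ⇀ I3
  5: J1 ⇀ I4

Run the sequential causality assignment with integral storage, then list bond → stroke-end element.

β0 |J1
β1 |Sf1
β2 |I1
β3 |I2
β4 |I3
β5 |I4

β0 stroke at J1  (source Se1 imposes e)
β1 stroke at Sf1  (source Sf1 imposes f)
β2 stroke at I1  (J1 effort already set via bond 0)
β3 stroke at I2  (J1: bond 0 brought effort, rest push out)
β4 stroke at I3  (common-e at J1 fixed by 0)
β5 stroke at I4  (common-e at J1 fixed by 0)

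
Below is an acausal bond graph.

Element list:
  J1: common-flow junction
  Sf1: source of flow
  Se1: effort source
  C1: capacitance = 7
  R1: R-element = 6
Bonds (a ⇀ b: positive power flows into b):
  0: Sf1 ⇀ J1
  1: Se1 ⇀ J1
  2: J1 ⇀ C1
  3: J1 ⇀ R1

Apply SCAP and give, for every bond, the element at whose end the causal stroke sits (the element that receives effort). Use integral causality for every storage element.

bond 0 stroke at Sf1  (Sf1: flow source, stroke at near end)
bond 1 stroke at J1  (Se1: effort source, stroke at far end)
bond 2 stroke at J1  (common-f at J1 fixed by 0)
bond 3 stroke at J1  (J1 flow already set via bond 0)

#0 stroke→Sf1
#1 stroke→J1
#2 stroke→J1
#3 stroke→J1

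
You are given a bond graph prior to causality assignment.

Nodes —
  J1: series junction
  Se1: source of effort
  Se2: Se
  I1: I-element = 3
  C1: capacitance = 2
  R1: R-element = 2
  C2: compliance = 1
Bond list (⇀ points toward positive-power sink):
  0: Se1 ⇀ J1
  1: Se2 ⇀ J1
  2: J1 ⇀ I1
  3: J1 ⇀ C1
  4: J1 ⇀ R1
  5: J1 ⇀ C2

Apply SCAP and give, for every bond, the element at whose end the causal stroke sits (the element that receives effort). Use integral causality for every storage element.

bond 0 stroke at J1  (Se1 (Se) sets effort on bond)
bond 1 stroke at J1  (Se2 (Se) sets effort on bond)
bond 2 stroke at I1  (I1 integral (f out))
bond 3 stroke at J1  (common-f at J1 fixed by 2)
bond 4 stroke at J1  (common-f at J1 fixed by 2)
bond 5 stroke at J1  (J1: bond 2 brought flow, rest push out)

bond 0 stroke→J1
bond 1 stroke→J1
bond 2 stroke→I1
bond 3 stroke→J1
bond 4 stroke→J1
bond 5 stroke→J1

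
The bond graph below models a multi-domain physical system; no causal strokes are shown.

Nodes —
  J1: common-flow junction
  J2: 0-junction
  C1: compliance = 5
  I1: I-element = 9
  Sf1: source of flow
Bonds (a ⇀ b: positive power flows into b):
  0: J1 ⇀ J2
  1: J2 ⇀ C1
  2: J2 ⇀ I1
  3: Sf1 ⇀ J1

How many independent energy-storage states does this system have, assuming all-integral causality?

2  (C1, I1 all integral)

b3 →Sf1  (Sf1 (Sf) sets flow on bond)
b0 →J1  (common-f at J1 fixed by 3)
b1 →J2  (C1: C, integral causality)
b2 →I1  (0-jn J2 has e-setter on 1)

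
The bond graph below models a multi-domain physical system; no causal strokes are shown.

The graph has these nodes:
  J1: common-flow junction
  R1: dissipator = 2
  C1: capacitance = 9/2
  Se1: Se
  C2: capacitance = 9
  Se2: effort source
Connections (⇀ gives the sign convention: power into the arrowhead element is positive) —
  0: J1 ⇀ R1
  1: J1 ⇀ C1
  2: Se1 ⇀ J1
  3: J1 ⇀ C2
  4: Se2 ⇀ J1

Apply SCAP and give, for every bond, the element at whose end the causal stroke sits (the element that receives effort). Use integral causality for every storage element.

#0 stroke at R1
#1 stroke at J1
#2 stroke at J1
#3 stroke at J1
#4 stroke at J1

b2 stroke at J1  (Se1 fixes effort; stroke away)
b4 stroke at J1  (Se2 fixes effort; stroke away)
b1 stroke at J1  (C1 integral (e out))
b3 stroke at J1  (C2 outputs effort q/C2)
b0 stroke at R1  (only one flow-in slot at J1)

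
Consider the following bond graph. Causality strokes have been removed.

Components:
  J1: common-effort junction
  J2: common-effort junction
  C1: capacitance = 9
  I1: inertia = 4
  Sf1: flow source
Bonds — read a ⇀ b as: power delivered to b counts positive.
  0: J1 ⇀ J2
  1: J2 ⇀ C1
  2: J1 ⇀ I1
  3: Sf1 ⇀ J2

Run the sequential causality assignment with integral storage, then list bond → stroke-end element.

bond 0 stroke at J1
bond 1 stroke at J2
bond 2 stroke at I1
bond 3 stroke at Sf1

β3 stroke→Sf1  (Sf1 (Sf) sets flow on bond)
β1 stroke→J2  (C1 integral (e out))
β0 stroke→J1  (J2: bond 1 brought effort, rest push out)
β2 stroke→I1  (common-e at J1 fixed by 0)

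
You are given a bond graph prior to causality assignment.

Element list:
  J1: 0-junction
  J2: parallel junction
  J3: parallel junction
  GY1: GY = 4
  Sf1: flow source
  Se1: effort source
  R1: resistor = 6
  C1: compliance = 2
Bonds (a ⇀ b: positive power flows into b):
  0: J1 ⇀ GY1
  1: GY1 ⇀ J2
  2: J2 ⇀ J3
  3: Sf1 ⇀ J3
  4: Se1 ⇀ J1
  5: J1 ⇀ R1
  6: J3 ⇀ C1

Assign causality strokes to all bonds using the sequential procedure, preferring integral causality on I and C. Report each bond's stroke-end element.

bond 0 →GY1
bond 1 →GY1
bond 2 →J2
bond 3 →Sf1
bond 4 →J1
bond 5 →R1
bond 6 →J3

#3 |Sf1  (source Sf1 imposes f)
#4 |J1  (Se1 fixes effort; stroke away)
#0 |GY1  (J1: bond 4 brought effort, rest push out)
#5 |R1  (0-jn J1 has e-setter on 4)
#1 |GY1  (through GY1, causality inverts; strokes same side of GY1)
#2 |J2  (only one effort-in slot at J2)
#6 |J3  (J3: last free bond brings effort in)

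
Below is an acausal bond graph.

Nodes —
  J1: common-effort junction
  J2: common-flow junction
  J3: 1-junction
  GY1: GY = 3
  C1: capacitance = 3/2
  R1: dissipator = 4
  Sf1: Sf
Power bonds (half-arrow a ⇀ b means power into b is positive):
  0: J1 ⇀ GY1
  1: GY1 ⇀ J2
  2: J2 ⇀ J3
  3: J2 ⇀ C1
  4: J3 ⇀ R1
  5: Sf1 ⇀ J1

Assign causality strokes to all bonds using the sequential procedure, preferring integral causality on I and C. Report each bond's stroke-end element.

bond 0 |J1
bond 1 |J2
bond 2 |J3
bond 3 |J2
bond 4 |R1
bond 5 |Sf1

#5 →Sf1  (source Sf1 imposes f)
#0 →J1  (J1: last free bond brings effort in)
#1 →J2  (GY GY1: same side as bond 0)
#3 →J2  (C1 integral (e out))
#2 →J3  (J2: last free bond brings flow in)
#4 →R1  (J3 needs exactly one f-in)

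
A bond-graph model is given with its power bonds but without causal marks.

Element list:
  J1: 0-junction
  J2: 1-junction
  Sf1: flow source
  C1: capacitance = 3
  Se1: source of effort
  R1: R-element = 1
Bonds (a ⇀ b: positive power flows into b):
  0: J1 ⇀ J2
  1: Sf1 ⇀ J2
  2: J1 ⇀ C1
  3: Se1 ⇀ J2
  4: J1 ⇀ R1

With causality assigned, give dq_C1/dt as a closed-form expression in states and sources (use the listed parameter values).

#1 |Sf1  (Sf1 (Sf) sets flow on bond)
#3 |J2  (Se1 (Se) sets effort on bond)
#0 |J2  (J2: bond 1 brought flow, rest push out)
#2 |J1  (C1 integral (e out))
#4 |R1  (common-e at J1 fixed by 2)

dq_C1/dt = -F_Sf1 - q_C1/3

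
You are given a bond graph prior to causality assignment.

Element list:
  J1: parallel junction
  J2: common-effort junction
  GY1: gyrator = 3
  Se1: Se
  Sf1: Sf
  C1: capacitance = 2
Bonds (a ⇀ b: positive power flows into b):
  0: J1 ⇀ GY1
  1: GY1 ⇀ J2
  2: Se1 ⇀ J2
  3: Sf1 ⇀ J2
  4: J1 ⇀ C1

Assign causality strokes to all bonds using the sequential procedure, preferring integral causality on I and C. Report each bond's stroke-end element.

bond 2 stroke→J2  (Se1: effort source, stroke at far end)
bond 3 stroke→Sf1  (source Sf1 imposes f)
bond 1 stroke→GY1  (common-e at J2 fixed by 2)
bond 0 stroke→GY1  (GY GY1: same side as bond 1)
bond 4 stroke→J1  (only one effort-in slot at J1)

#0 |GY1
#1 |GY1
#2 |J2
#3 |Sf1
#4 |J1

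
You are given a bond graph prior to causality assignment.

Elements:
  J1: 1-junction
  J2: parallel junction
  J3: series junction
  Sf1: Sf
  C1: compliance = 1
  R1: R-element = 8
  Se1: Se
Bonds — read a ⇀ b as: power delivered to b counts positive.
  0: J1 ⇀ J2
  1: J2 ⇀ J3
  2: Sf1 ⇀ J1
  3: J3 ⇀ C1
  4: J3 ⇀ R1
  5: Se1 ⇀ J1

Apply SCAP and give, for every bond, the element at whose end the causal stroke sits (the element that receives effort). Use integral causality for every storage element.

#2 →Sf1  (Sf1: flow source, stroke at near end)
#5 →J1  (Se1 fixes effort; stroke away)
#0 →J1  (common-f at J1 fixed by 2)
#1 →J2  (only one effort-in slot at J2)
#3 →J3  (1-jn J3 has f-setter on 1)
#4 →J3  (common-f at J3 fixed by 1)

b0 |J1
b1 |J2
b2 |Sf1
b3 |J3
b4 |J3
b5 |J1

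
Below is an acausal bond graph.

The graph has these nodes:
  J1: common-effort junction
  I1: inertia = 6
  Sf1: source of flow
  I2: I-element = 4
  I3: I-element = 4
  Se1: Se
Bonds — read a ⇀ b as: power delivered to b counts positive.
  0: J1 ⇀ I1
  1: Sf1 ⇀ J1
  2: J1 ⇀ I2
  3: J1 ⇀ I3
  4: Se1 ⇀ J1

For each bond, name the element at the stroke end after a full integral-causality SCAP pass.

β0 stroke at I1
β1 stroke at Sf1
β2 stroke at I2
β3 stroke at I3
β4 stroke at J1

β1 stroke→Sf1  (Sf1: flow source, stroke at near end)
β4 stroke→J1  (source Se1 imposes e)
β0 stroke→I1  (J1 effort already set via bond 4)
β2 stroke→I2  (J1: bond 4 brought effort, rest push out)
β3 stroke→I3  (0-jn J1 has e-setter on 4)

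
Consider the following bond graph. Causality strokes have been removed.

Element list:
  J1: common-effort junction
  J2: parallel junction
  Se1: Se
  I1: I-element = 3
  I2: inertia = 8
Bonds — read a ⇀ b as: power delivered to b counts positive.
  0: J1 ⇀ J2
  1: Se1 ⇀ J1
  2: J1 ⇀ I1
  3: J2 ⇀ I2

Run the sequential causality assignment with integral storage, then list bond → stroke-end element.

bond 1 stroke at J1  (Se1 fixes effort; stroke away)
bond 0 stroke at J2  (common-e at J1 fixed by 1)
bond 2 stroke at I1  (J1 effort already set via bond 1)
bond 3 stroke at I2  (J2: bond 0 brought effort, rest push out)

β0 →J2
β1 →J1
β2 →I1
β3 →I2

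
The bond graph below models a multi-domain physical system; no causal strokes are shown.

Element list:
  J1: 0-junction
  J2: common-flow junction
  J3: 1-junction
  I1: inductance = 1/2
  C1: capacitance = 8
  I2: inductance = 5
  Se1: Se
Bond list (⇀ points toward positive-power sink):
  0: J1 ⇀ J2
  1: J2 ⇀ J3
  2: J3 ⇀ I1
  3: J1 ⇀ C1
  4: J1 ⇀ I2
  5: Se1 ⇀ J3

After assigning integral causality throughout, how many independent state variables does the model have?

3  (C1, I1, I2 all integral)

#5 stroke at J3  (Se1 fixes effort; stroke away)
#2 stroke at I1  (prefer integral on I1)
#1 stroke at J3  (J3 flow already set via bond 2)
#0 stroke at J2  (1-jn J2 has f-setter on 1)
#3 stroke at J1  (C1 outputs effort q/C1)
#4 stroke at I2  (J1 effort already set via bond 3)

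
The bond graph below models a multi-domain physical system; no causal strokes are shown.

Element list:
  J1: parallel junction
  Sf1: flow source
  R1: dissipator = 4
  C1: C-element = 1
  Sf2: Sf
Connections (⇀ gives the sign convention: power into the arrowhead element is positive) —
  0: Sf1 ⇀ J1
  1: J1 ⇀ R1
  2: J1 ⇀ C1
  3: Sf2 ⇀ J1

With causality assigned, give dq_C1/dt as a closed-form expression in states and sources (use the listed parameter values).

#0 stroke→Sf1  (Sf1 fixes flow; stroke at Sf1)
#3 stroke→Sf2  (Sf2 (Sf) sets flow on bond)
#2 stroke→J1  (C1: C, integral causality)
#1 stroke→R1  (0-jn J1 has e-setter on 2)

dq_C1/dt = F_Sf1 + F_Sf2 - q_C1/4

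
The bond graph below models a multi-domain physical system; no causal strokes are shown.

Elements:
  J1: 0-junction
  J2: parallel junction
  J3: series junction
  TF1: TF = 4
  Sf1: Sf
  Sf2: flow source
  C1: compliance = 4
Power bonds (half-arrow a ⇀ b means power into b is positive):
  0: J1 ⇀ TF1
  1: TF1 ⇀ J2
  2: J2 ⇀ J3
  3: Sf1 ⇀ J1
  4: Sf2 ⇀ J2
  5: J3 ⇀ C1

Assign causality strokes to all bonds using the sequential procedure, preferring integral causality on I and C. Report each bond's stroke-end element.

b3 stroke→Sf1  (Sf1 fixes flow; stroke at Sf1)
b4 stroke→Sf2  (Sf2 (Sf) sets flow on bond)
b0 stroke→J1  (closing 0-jn rule on J1)
b1 stroke→TF1  (TF1 one-in-one-out from 0)
b2 stroke→J2  (J2 needs exactly one e-in)
b5 stroke→J3  (J3: bond 2 brought flow, rest push out)

bond 0 |J1
bond 1 |TF1
bond 2 |J2
bond 3 |Sf1
bond 4 |Sf2
bond 5 |J3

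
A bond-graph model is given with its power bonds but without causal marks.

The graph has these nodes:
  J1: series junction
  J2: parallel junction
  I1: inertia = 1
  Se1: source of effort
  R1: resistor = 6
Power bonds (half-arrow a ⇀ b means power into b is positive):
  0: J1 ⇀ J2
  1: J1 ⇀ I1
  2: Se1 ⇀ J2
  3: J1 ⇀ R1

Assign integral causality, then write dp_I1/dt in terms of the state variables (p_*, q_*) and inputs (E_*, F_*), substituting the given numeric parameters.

dp_I1/dt = -E_Se1 - 6*p_I1

b2 |J2  (Se1: effort source, stroke at far end)
b0 |J1  (common-e at J2 fixed by 2)
b1 |I1  (I1 integral (f out))
b3 |J1  (common-f at J1 fixed by 1)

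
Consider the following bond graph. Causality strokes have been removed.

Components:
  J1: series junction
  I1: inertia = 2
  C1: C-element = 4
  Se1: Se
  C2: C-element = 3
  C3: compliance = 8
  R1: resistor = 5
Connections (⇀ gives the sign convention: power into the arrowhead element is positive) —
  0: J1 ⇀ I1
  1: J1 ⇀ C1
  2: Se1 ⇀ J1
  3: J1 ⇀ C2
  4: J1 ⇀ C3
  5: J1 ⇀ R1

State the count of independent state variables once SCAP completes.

β2 |J1  (Se1 (Se) sets effort on bond)
β0 |I1  (I1: I, integral causality)
β1 |J1  (1-jn J1 has f-setter on 0)
β3 |J1  (J1 flow already set via bond 0)
β4 |J1  (common-f at J1 fixed by 0)
β5 |J1  (1-jn J1 has f-setter on 0)

4  (C1, C2, C3, I1 all integral)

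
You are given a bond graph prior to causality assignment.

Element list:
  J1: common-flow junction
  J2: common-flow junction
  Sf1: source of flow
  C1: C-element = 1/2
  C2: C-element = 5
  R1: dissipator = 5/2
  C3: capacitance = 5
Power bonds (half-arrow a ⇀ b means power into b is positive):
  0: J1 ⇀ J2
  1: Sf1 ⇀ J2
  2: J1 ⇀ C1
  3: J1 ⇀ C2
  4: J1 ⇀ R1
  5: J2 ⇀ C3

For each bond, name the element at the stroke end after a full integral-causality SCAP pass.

β0 →J2
β1 →Sf1
β2 →J1
β3 →J1
β4 →J1
β5 →J2

β1 →Sf1  (Sf1 fixes flow; stroke at Sf1)
β0 →J2  (1-jn J2 has f-setter on 1)
β5 →J2  (J2 flow already set via bond 1)
β2 →J1  (common-f at J1 fixed by 0)
β3 →J1  (1-jn J1 has f-setter on 0)
β4 →J1  (J1: bond 0 brought flow, rest push out)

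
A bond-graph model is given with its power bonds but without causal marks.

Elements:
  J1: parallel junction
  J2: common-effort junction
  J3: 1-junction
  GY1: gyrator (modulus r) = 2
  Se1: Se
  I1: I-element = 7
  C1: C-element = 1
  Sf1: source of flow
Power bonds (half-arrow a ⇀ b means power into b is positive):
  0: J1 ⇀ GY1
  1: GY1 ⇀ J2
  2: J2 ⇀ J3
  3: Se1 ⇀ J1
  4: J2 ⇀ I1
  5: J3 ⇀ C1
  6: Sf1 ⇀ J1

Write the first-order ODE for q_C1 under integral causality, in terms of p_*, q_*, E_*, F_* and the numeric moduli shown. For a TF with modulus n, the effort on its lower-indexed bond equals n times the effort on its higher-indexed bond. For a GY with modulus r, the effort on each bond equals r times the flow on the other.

β3 stroke→J1  (source Se1 imposes e)
β6 stroke→Sf1  (Sf1 fixes flow; stroke at Sf1)
β0 stroke→GY1  (J1 effort already set via bond 3)
β1 stroke→GY1  (through GY1, causality inverts; strokes same side of GY1)
β4 stroke→I1  (I1 outputs flow p/I1)
β2 stroke→J2  (closing 0-jn rule on J2)
β5 stroke→J3  (J3: bond 2 brought flow, rest push out)

dq_C1/dt = E_Se1/2 - p_I1/7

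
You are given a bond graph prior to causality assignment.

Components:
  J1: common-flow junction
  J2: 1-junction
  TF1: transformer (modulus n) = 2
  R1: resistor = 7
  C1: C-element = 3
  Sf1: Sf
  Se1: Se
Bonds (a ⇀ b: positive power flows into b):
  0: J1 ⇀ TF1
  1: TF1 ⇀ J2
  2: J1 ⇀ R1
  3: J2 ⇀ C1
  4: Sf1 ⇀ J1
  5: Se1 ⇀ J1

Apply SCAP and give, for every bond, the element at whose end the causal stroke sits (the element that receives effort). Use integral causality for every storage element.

bond 4 stroke at Sf1  (Sf1 (Sf) sets flow on bond)
bond 5 stroke at J1  (Se1 fixes effort; stroke away)
bond 0 stroke at J1  (common-f at J1 fixed by 4)
bond 2 stroke at J1  (J1: bond 4 brought flow, rest push out)
bond 1 stroke at TF1  (TF1 one-in-one-out from 0)
bond 3 stroke at J2  (1-jn J2 has f-setter on 1)

β0 →J1
β1 →TF1
β2 →J1
β3 →J2
β4 →Sf1
β5 →J1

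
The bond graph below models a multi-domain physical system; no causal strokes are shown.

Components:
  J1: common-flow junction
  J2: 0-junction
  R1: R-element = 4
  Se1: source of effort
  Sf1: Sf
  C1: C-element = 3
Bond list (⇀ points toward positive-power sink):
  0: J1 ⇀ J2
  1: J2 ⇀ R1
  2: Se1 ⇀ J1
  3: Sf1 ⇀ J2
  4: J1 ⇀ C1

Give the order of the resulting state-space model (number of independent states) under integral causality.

b2 stroke at J1  (Se1: effort source, stroke at far end)
b3 stroke at Sf1  (Sf1 (Sf) sets flow on bond)
b4 stroke at J1  (C1 outputs effort q/C1)
b0 stroke at J2  (J1: last free bond brings flow in)
b1 stroke at R1  (0-jn J2 has e-setter on 0)

1  (C1 all integral)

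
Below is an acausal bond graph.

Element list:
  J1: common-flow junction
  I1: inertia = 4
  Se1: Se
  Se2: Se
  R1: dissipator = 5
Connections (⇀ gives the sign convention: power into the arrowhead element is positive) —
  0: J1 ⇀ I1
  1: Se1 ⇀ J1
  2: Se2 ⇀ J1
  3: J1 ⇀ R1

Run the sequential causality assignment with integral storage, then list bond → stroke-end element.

b1 →J1  (Se1 fixes effort; stroke away)
b2 →J1  (Se2 (Se) sets effort on bond)
b0 →I1  (I1 integral (f out))
b3 →J1  (1-jn J1 has f-setter on 0)

b0 stroke→I1
b1 stroke→J1
b2 stroke→J1
b3 stroke→J1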